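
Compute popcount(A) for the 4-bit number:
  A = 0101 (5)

0101
1-bits at positions (from bit 0 = LSB): 0, 2
Count = 2

Answer: 2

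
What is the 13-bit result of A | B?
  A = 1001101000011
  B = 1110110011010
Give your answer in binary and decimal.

Apply | to each column (1 where either bit is 1):
  1001101000011
| 1110110011010
---------------
  1111111011011

Answer: 1111111011011 (8155)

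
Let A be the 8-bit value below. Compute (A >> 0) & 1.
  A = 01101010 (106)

Bit 0 is the 1st from the right.
  01101010
         ^
That bit is 0.

Answer: 0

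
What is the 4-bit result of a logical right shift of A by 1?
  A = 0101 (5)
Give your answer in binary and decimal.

Logical shift right by 1: drop the bottom 1 bit(s), prepend 1 zero(s) on the left.
  0101  ->  keep [010], discard [1], prepend 0
= 0010

Answer: 0010 (2)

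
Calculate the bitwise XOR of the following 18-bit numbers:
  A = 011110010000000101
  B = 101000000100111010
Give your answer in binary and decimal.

Apply ^ to each column (1 where bits differ):
  011110010000000101
^ 101000000100111010
--------------------
  110110010100111111

Answer: 110110010100111111 (222527)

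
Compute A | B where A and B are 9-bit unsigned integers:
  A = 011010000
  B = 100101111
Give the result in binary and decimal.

Apply | to each column (1 where either bit is 1):
  011010000
| 100101111
-----------
  111111111

Answer: 111111111 (511)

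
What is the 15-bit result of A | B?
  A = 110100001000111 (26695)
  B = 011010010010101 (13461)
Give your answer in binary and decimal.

Apply | to each column (1 where either bit is 1):
  110100001000111
| 011010010010101
-----------------
  111110011010111

Answer: 111110011010111 (31959)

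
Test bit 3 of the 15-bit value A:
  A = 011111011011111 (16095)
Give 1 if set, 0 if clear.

Bit 3 is the 4th from the right.
  011111011011111
             ^
That bit is 1.

Answer: 1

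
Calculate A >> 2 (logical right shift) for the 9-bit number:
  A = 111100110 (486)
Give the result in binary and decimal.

Logical shift right by 2: drop the bottom 2 bit(s), prepend 2 zero(s) on the left.
  111100110  ->  keep [1111001], discard [10], prepend 00
= 001111001

Answer: 001111001 (121)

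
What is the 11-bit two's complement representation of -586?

1. Binary of +586:  01001001010
2. Invert bits:     10110110101
3. Add 1:           10110110110

Answer: 10110110110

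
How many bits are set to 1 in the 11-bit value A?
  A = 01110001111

01110001111
1-bits at positions (from bit 0 = LSB): 0, 1, 2, 3, 7, 8, 9
Count = 7

Answer: 7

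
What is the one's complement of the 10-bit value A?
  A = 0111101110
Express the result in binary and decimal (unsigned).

Flip each bit (0->1, 1->0):
  0111101110
  1000010001

Answer: 1000010001 (529)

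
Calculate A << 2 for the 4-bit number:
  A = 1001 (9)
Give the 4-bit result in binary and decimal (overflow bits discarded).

Shift left by 2: drop the top 2 bit(s), append 2 zero(s) on the right.
  1001  ->  discard [10], keep [01], append 00
= 0100

Answer: 0100 (4)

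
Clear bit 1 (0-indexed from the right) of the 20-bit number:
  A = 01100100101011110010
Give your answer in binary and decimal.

Mask = ~(1 << 1) = 11111111111111111101
Bit 1 of A is 1, so AND-ing with the mask clears it to 0.
  01100100101011110010
& 11111111111111111101
----------------------
  01100100101011110000

Answer: 01100100101011110000 (412400)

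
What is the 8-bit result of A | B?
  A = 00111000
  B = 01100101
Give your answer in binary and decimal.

Apply | to each column (1 where either bit is 1):
  00111000
| 01100101
----------
  01111101

Answer: 01111101 (125)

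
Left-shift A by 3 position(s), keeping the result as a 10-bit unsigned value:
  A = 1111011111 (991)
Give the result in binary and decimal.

Shift left by 3: drop the top 3 bit(s), append 3 zero(s) on the right.
  1111011111  ->  discard [111], keep [1011111], append 000
= 1011111000

Answer: 1011111000 (760)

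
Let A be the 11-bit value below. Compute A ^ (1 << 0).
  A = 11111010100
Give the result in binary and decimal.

Mask = 1 << 0 = 00000000001
Bit 0 of A is 0; XOR with the mask flips it to 1.
  11111010100
^ 00000000001
-------------
  11111010101

Answer: 11111010101 (2005)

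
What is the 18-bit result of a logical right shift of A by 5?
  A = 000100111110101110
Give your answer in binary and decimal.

Logical shift right by 5: drop the bottom 5 bit(s), prepend 5 zero(s) on the left.
  000100111110101110  ->  keep [0001001111101], discard [01110], prepend 00000
= 000000001001111101

Answer: 000000001001111101 (637)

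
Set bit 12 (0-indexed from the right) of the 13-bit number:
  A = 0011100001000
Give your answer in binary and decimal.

Mask = 1 << 12 = 1000000000000
Bit 12 of A is 0, so OR-ing with the mask flips it to 1.
  0011100001000
| 1000000000000
---------------
  1011100001000

Answer: 1011100001000 (5896)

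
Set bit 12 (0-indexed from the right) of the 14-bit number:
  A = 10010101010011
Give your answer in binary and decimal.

Mask = 1 << 12 = 01000000000000
Bit 12 of A is 0, so OR-ing with the mask flips it to 1.
  10010101010011
| 01000000000000
----------------
  11010101010011

Answer: 11010101010011 (13651)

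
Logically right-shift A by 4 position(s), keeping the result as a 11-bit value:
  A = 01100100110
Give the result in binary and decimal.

Logical shift right by 4: drop the bottom 4 bit(s), prepend 4 zero(s) on the left.
  01100100110  ->  keep [0110010], discard [0110], prepend 0000
= 00000110010

Answer: 00000110010 (50)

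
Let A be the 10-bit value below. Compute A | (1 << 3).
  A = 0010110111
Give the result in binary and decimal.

Mask = 1 << 3 = 0000001000
Bit 3 of A is 0, so OR-ing with the mask flips it to 1.
  0010110111
| 0000001000
------------
  0010111111

Answer: 0010111111 (191)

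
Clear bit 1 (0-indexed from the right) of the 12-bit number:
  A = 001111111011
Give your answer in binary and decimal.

Mask = ~(1 << 1) = 111111111101
Bit 1 of A is 1, so AND-ing with the mask clears it to 0.
  001111111011
& 111111111101
--------------
  001111111001

Answer: 001111111001 (1017)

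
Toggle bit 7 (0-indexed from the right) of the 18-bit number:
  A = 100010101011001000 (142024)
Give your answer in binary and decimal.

Mask = 1 << 7 = 000000000010000000
Bit 7 of A is 1; XOR with the mask flips it to 0.
  100010101011001000
^ 000000000010000000
--------------------
  100010101001001000

Answer: 100010101001001000 (141896)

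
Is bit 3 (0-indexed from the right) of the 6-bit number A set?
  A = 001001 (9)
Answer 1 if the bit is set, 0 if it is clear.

Bit 3 is the 4th from the right.
  001001
    ^
That bit is 1.

Answer: 1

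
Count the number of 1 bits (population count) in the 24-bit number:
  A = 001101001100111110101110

001101001100111110101110
1-bits at positions (from bit 0 = LSB): 1, 2, 3, 5, 7, 8, 9, 10, 11, 14, 15, 18, 20, 21
Count = 14

Answer: 14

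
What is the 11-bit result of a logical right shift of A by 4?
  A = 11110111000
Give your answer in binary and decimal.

Logical shift right by 4: drop the bottom 4 bit(s), prepend 4 zero(s) on the left.
  11110111000  ->  keep [1111011], discard [1000], prepend 0000
= 00001111011

Answer: 00001111011 (123)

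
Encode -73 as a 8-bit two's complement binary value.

1. Binary of +73:  01001001
2. Invert bits:     10110110
3. Add 1:           10110111

Answer: 10110111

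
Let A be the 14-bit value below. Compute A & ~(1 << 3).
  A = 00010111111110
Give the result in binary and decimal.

Mask = ~(1 << 3) = 11111111110111
Bit 3 of A is 1, so AND-ing with the mask clears it to 0.
  00010111111110
& 11111111110111
----------------
  00010111110110

Answer: 00010111110110 (1526)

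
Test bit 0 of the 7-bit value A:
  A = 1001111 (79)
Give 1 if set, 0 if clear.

Bit 0 is the 1st from the right.
  1001111
        ^
That bit is 1.

Answer: 1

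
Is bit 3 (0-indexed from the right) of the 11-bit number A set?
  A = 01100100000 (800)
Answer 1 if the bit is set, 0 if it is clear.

Bit 3 is the 4th from the right.
  01100100000
         ^
That bit is 0.

Answer: 0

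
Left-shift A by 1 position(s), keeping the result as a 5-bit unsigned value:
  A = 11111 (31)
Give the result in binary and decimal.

Shift left by 1: drop the top 1 bit(s), append 1 zero(s) on the right.
  11111  ->  discard [1], keep [1111], append 0
= 11110

Answer: 11110 (30)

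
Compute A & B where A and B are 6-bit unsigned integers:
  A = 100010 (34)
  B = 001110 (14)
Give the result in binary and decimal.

Apply & to each column (1 only where both bits are 1):
  100010
& 001110
--------
  000010

Answer: 000010 (2)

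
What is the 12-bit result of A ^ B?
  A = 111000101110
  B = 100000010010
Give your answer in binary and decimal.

Apply ^ to each column (1 where bits differ):
  111000101110
^ 100000010010
--------------
  011000111100

Answer: 011000111100 (1596)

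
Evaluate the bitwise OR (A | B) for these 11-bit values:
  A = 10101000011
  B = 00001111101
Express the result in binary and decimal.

Apply | to each column (1 where either bit is 1):
  10101000011
| 00001111101
-------------
  10101111111

Answer: 10101111111 (1407)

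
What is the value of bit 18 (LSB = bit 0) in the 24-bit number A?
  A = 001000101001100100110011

Bit 18 is the 19th from the right.
  001000101001100100110011
       ^
That bit is 0.

Answer: 0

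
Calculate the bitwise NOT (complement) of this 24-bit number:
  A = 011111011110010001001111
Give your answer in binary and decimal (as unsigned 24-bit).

Flip each bit (0->1, 1->0):
  011111011110010001001111
  100000100001101110110000

Answer: 100000100001101110110000 (8526768)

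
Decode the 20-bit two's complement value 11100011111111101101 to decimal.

MSB is 1, so the value is negative. Find the magnitude:
1. Invert bits:  00011100000000010010
2. Add 1:        00011100000000010011  = 114707
3. Apply sign:   -114707

Answer: -114707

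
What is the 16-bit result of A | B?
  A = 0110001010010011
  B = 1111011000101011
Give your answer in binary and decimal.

Apply | to each column (1 where either bit is 1):
  0110001010010011
| 1111011000101011
------------------
  1111011010111011

Answer: 1111011010111011 (63163)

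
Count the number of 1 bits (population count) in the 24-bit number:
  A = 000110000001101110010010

000110000001101110010010
1-bits at positions (from bit 0 = LSB): 1, 4, 7, 8, 9, 11, 12, 19, 20
Count = 9

Answer: 9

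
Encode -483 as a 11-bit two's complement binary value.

1. Binary of +483:  00111100011
2. Invert bits:     11000011100
3. Add 1:           11000011101

Answer: 11000011101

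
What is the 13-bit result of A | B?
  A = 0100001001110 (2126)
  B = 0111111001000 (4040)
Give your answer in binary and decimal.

Apply | to each column (1 where either bit is 1):
  0100001001110
| 0111111001000
---------------
  0111111001110

Answer: 0111111001110 (4046)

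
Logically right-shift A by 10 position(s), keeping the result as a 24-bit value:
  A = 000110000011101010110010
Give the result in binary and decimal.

Logical shift right by 10: drop the bottom 10 bit(s), prepend 10 zero(s) on the left.
  000110000011101010110010  ->  keep [00011000001110], discard [1010110010], prepend 0000000000
= 000000000000011000001110

Answer: 000000000000011000001110 (1550)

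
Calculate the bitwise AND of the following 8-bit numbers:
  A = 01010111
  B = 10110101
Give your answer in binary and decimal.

Apply & to each column (1 only where both bits are 1):
  01010111
& 10110101
----------
  00010101

Answer: 00010101 (21)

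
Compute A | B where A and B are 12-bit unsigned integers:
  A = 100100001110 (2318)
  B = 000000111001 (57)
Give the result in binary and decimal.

Apply | to each column (1 where either bit is 1):
  100100001110
| 000000111001
--------------
  100100111111

Answer: 100100111111 (2367)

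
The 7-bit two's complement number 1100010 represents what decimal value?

MSB is 1, so the value is negative. Find the magnitude:
1. Invert bits:  0011101
2. Add 1:        0011110  = 30
3. Apply sign:   -30

Answer: -30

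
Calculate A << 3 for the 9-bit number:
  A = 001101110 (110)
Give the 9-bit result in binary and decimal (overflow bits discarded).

Shift left by 3: drop the top 3 bit(s), append 3 zero(s) on the right.
  001101110  ->  discard [001], keep [101110], append 000
= 101110000

Answer: 101110000 (368)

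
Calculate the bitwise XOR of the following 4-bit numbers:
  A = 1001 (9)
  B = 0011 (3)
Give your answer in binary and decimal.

Apply ^ to each column (1 where bits differ):
  1001
^ 0011
------
  1010

Answer: 1010 (10)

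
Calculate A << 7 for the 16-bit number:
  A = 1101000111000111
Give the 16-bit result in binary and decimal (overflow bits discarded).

Shift left by 7: drop the top 7 bit(s), append 7 zero(s) on the right.
  1101000111000111  ->  discard [1101000], keep [111000111], append 0000000
= 1110001110000000

Answer: 1110001110000000 (58240)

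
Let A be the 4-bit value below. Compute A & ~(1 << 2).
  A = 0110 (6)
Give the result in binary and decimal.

Mask = ~(1 << 2) = 1011
Bit 2 of A is 1, so AND-ing with the mask clears it to 0.
  0110
& 1011
------
  0010

Answer: 0010 (2)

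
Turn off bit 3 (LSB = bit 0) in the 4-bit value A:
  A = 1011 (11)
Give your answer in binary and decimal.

Mask = ~(1 << 3) = 0111
Bit 3 of A is 1, so AND-ing with the mask clears it to 0.
  1011
& 0111
------
  0011

Answer: 0011 (3)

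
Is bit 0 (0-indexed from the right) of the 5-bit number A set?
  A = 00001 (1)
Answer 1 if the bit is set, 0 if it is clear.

Bit 0 is the 1st from the right.
  00001
      ^
That bit is 1.

Answer: 1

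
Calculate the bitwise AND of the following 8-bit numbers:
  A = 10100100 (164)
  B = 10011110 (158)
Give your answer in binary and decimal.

Apply & to each column (1 only where both bits are 1):
  10100100
& 10011110
----------
  10000100

Answer: 10000100 (132)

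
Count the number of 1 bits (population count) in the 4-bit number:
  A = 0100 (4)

0100
1-bits at positions (from bit 0 = LSB): 2
Count = 1

Answer: 1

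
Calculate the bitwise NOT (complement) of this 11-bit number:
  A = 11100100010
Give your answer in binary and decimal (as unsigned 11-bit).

Flip each bit (0->1, 1->0):
  11100100010
  00011011101

Answer: 00011011101 (221)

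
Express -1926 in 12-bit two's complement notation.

1. Binary of +1926:  011110000110
2. Invert bits:     100001111001
3. Add 1:           100001111010

Answer: 100001111010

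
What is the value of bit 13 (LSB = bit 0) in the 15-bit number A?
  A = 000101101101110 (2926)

Bit 13 is the 14th from the right.
  000101101101110
   ^
That bit is 0.

Answer: 0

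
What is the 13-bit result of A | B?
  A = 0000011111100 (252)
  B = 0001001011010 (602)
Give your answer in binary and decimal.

Apply | to each column (1 where either bit is 1):
  0000011111100
| 0001001011010
---------------
  0001011111110

Answer: 0001011111110 (766)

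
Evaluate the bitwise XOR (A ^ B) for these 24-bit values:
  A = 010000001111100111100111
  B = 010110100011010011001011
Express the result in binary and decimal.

Apply ^ to each column (1 where bits differ):
  010000001111100111100111
^ 010110100011010011001011
--------------------------
  000110101100110100101100

Answer: 000110101100110100101100 (1756460)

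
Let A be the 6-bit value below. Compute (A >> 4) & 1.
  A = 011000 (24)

Bit 4 is the 5th from the right.
  011000
   ^
That bit is 1.

Answer: 1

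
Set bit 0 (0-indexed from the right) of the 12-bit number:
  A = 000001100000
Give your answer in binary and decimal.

Mask = 1 << 0 = 000000000001
Bit 0 of A is 0, so OR-ing with the mask flips it to 1.
  000001100000
| 000000000001
--------------
  000001100001

Answer: 000001100001 (97)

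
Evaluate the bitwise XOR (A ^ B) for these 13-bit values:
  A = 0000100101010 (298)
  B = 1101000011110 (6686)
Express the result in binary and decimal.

Apply ^ to each column (1 where bits differ):
  0000100101010
^ 1101000011110
---------------
  1101100110100

Answer: 1101100110100 (6964)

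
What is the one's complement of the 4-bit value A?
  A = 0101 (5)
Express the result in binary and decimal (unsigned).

Flip each bit (0->1, 1->0):
  0101
  1010

Answer: 1010 (10)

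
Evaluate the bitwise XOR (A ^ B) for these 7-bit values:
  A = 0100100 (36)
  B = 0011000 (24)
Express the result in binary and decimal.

Apply ^ to each column (1 where bits differ):
  0100100
^ 0011000
---------
  0111100

Answer: 0111100 (60)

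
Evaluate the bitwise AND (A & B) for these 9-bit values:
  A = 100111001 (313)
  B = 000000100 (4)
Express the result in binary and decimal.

Apply & to each column (1 only where both bits are 1):
  100111001
& 000000100
-----------
  000000000

Answer: 000000000 (0)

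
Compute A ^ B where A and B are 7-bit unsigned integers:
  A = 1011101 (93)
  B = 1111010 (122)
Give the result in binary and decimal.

Apply ^ to each column (1 where bits differ):
  1011101
^ 1111010
---------
  0100111

Answer: 0100111 (39)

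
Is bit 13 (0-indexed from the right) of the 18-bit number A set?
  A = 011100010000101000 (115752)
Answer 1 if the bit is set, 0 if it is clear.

Bit 13 is the 14th from the right.
  011100010000101000
      ^
That bit is 0.

Answer: 0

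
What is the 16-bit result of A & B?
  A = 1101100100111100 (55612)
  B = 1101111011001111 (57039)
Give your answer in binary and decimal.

Apply & to each column (1 only where both bits are 1):
  1101100100111100
& 1101111011001111
------------------
  1101100000001100

Answer: 1101100000001100 (55308)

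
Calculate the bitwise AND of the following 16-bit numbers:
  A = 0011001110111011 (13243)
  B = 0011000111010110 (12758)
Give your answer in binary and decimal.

Apply & to each column (1 only where both bits are 1):
  0011001110111011
& 0011000111010110
------------------
  0011000110010010

Answer: 0011000110010010 (12690)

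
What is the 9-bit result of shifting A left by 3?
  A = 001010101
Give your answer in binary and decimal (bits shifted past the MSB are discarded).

Shift left by 3: drop the top 3 bit(s), append 3 zero(s) on the right.
  001010101  ->  discard [001], keep [010101], append 000
= 010101000

Answer: 010101000 (168)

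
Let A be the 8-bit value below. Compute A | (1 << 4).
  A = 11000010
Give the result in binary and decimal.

Mask = 1 << 4 = 00010000
Bit 4 of A is 0, so OR-ing with the mask flips it to 1.
  11000010
| 00010000
----------
  11010010

Answer: 11010010 (210)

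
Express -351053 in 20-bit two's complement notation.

1. Binary of +351053:  01010101101101001101
2. Invert bits:     10101010010010110010
3. Add 1:           10101010010010110011

Answer: 10101010010010110011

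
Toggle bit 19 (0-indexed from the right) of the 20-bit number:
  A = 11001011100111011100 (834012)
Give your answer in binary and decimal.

Mask = 1 << 19 = 10000000000000000000
Bit 19 of A is 1; XOR with the mask flips it to 0.
  11001011100111011100
^ 10000000000000000000
----------------------
  01001011100111011100

Answer: 01001011100111011100 (309724)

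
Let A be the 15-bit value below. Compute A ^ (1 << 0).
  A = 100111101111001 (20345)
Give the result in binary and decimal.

Mask = 1 << 0 = 000000000000001
Bit 0 of A is 1; XOR with the mask flips it to 0.
  100111101111001
^ 000000000000001
-----------------
  100111101111000

Answer: 100111101111000 (20344)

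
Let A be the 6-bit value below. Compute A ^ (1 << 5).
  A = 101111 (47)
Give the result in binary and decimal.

Mask = 1 << 5 = 100000
Bit 5 of A is 1; XOR with the mask flips it to 0.
  101111
^ 100000
--------
  001111

Answer: 001111 (15)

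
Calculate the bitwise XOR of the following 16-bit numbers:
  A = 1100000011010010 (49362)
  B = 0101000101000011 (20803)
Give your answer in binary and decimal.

Apply ^ to each column (1 where bits differ):
  1100000011010010
^ 0101000101000011
------------------
  1001000110010001

Answer: 1001000110010001 (37265)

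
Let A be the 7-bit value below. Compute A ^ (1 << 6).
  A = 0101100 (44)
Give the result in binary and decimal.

Mask = 1 << 6 = 1000000
Bit 6 of A is 0; XOR with the mask flips it to 1.
  0101100
^ 1000000
---------
  1101100

Answer: 1101100 (108)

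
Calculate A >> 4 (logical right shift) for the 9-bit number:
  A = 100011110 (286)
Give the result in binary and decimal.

Logical shift right by 4: drop the bottom 4 bit(s), prepend 4 zero(s) on the left.
  100011110  ->  keep [10001], discard [1110], prepend 0000
= 000010001

Answer: 000010001 (17)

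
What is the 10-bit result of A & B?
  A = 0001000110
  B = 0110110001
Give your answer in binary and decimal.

Apply & to each column (1 only where both bits are 1):
  0001000110
& 0110110001
------------
  0000000000

Answer: 0000000000 (0)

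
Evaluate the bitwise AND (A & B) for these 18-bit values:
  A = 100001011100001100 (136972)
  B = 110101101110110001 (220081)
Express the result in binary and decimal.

Apply & to each column (1 only where both bits are 1):
  100001011100001100
& 110101101110110001
--------------------
  100001001100000000

Answer: 100001001100000000 (135936)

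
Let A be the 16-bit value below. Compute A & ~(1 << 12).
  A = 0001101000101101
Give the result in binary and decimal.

Mask = ~(1 << 12) = 1110111111111111
Bit 12 of A is 1, so AND-ing with the mask clears it to 0.
  0001101000101101
& 1110111111111111
------------------
  0000101000101101

Answer: 0000101000101101 (2605)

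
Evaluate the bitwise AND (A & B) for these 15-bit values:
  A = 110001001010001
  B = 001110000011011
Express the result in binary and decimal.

Apply & to each column (1 only where both bits are 1):
  110001001010001
& 001110000011011
-----------------
  000000000010001

Answer: 000000000010001 (17)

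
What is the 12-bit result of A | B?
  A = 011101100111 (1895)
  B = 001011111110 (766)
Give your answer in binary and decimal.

Apply | to each column (1 where either bit is 1):
  011101100111
| 001011111110
--------------
  011111111111

Answer: 011111111111 (2047)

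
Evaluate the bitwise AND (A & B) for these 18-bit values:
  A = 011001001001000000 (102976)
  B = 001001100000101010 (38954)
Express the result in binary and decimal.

Apply & to each column (1 only where both bits are 1):
  011001001001000000
& 001001100000101010
--------------------
  001001000000000000

Answer: 001001000000000000 (36864)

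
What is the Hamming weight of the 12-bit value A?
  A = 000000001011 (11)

000000001011
1-bits at positions (from bit 0 = LSB): 0, 1, 3
Count = 3

Answer: 3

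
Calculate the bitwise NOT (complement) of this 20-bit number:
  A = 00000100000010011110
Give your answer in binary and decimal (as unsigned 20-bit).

Flip each bit (0->1, 1->0):
  00000100000010011110
  11111011111101100001

Answer: 11111011111101100001 (1032033)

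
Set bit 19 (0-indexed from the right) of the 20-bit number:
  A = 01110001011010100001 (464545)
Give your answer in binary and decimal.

Mask = 1 << 19 = 10000000000000000000
Bit 19 of A is 0, so OR-ing with the mask flips it to 1.
  01110001011010100001
| 10000000000000000000
----------------------
  11110001011010100001

Answer: 11110001011010100001 (988833)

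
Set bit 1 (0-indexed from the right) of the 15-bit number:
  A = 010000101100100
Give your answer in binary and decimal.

Mask = 1 << 1 = 000000000000010
Bit 1 of A is 0, so OR-ing with the mask flips it to 1.
  010000101100100
| 000000000000010
-----------------
  010000101100110

Answer: 010000101100110 (8550)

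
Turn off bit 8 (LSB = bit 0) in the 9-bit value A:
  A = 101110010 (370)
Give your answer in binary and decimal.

Mask = ~(1 << 8) = 011111111
Bit 8 of A is 1, so AND-ing with the mask clears it to 0.
  101110010
& 011111111
-----------
  001110010

Answer: 001110010 (114)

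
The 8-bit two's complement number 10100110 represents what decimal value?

MSB is 1, so the value is negative. Find the magnitude:
1. Invert bits:  01011001
2. Add 1:        01011010  = 90
3. Apply sign:   -90

Answer: -90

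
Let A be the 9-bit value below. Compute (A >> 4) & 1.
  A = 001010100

Bit 4 is the 5th from the right.
  001010100
      ^
That bit is 1.

Answer: 1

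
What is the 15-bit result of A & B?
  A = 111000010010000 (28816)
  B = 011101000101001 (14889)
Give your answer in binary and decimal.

Apply & to each column (1 only where both bits are 1):
  111000010010000
& 011101000101001
-----------------
  011000000000000

Answer: 011000000000000 (12288)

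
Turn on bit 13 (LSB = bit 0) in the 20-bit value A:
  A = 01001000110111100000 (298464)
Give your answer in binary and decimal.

Mask = 1 << 13 = 00000010000000000000
Bit 13 of A is 0, so OR-ing with the mask flips it to 1.
  01001000110111100000
| 00000010000000000000
----------------------
  01001010110111100000

Answer: 01001010110111100000 (306656)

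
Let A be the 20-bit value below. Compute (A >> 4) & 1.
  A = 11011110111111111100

Bit 4 is the 5th from the right.
  11011110111111111100
                 ^
That bit is 1.

Answer: 1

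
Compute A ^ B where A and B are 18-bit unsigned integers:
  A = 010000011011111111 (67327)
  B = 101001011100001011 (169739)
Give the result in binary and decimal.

Apply ^ to each column (1 where bits differ):
  010000011011111111
^ 101001011100001011
--------------------
  111001000111110100

Answer: 111001000111110100 (233972)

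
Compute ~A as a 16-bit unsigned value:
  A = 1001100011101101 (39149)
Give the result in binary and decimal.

Flip each bit (0->1, 1->0):
  1001100011101101
  0110011100010010

Answer: 0110011100010010 (26386)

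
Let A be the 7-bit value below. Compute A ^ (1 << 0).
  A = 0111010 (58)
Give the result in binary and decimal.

Mask = 1 << 0 = 0000001
Bit 0 of A is 0; XOR with the mask flips it to 1.
  0111010
^ 0000001
---------
  0111011

Answer: 0111011 (59)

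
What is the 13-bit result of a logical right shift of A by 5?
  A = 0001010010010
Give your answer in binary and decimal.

Logical shift right by 5: drop the bottom 5 bit(s), prepend 5 zero(s) on the left.
  0001010010010  ->  keep [00010100], discard [10010], prepend 00000
= 0000000010100

Answer: 0000000010100 (20)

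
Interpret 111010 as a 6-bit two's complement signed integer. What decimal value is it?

MSB is 1, so the value is negative. Find the magnitude:
1. Invert bits:  000101
2. Add 1:        000110  = 6
3. Apply sign:   -6

Answer: -6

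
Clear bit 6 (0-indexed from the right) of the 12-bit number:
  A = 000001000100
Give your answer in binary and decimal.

Mask = ~(1 << 6) = 111110111111
Bit 6 of A is 1, so AND-ing with the mask clears it to 0.
  000001000100
& 111110111111
--------------
  000000000100

Answer: 000000000100 (4)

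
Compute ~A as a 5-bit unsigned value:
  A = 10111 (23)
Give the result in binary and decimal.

Flip each bit (0->1, 1->0):
  10111
  01000

Answer: 01000 (8)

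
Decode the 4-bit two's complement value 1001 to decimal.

MSB is 1, so the value is negative. Find the magnitude:
1. Invert bits:  0110
2. Add 1:        0111  = 7
3. Apply sign:   -7

Answer: -7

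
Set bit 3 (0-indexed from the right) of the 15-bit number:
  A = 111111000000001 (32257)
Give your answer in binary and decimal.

Mask = 1 << 3 = 000000000001000
Bit 3 of A is 0, so OR-ing with the mask flips it to 1.
  111111000000001
| 000000000001000
-----------------
  111111000001001

Answer: 111111000001001 (32265)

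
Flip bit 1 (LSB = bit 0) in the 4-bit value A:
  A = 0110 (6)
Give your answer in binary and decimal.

Mask = 1 << 1 = 0010
Bit 1 of A is 1; XOR with the mask flips it to 0.
  0110
^ 0010
------
  0100

Answer: 0100 (4)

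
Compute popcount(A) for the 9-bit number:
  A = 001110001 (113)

001110001
1-bits at positions (from bit 0 = LSB): 0, 4, 5, 6
Count = 4

Answer: 4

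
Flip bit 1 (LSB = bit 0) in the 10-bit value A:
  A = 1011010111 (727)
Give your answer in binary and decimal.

Mask = 1 << 1 = 0000000010
Bit 1 of A is 1; XOR with the mask flips it to 0.
  1011010111
^ 0000000010
------------
  1011010101

Answer: 1011010101 (725)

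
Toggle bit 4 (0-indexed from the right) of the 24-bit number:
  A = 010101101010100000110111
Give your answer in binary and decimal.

Mask = 1 << 4 = 000000000000000000010000
Bit 4 of A is 1; XOR with the mask flips it to 0.
  010101101010100000110111
^ 000000000000000000010000
--------------------------
  010101101010100000100111

Answer: 010101101010100000100111 (5679143)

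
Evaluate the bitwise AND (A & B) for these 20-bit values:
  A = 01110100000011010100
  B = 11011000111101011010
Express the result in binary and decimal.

Apply & to each column (1 only where both bits are 1):
  01110100000011010100
& 11011000111101011010
----------------------
  01010000000001010000

Answer: 01010000000001010000 (327760)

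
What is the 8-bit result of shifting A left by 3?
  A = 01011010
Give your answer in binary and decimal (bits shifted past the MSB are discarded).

Shift left by 3: drop the top 3 bit(s), append 3 zero(s) on the right.
  01011010  ->  discard [010], keep [11010], append 000
= 11010000

Answer: 11010000 (208)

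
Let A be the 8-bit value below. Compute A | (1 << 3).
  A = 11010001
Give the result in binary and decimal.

Mask = 1 << 3 = 00001000
Bit 3 of A is 0, so OR-ing with the mask flips it to 1.
  11010001
| 00001000
----------
  11011001

Answer: 11011001 (217)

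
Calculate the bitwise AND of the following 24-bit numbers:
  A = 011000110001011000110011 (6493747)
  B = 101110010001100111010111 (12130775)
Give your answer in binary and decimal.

Apply & to each column (1 only where both bits are 1):
  011000110001011000110011
& 101110010001100111010111
--------------------------
  001000010001000000010011

Answer: 001000010001000000010011 (2166803)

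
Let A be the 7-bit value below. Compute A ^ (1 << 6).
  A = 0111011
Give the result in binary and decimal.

Mask = 1 << 6 = 1000000
Bit 6 of A is 0; XOR with the mask flips it to 1.
  0111011
^ 1000000
---------
  1111011

Answer: 1111011 (123)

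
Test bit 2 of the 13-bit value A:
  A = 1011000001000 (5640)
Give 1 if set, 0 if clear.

Bit 2 is the 3rd from the right.
  1011000001000
            ^
That bit is 0.

Answer: 0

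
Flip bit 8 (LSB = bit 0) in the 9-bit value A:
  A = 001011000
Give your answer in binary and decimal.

Mask = 1 << 8 = 100000000
Bit 8 of A is 0; XOR with the mask flips it to 1.
  001011000
^ 100000000
-----------
  101011000

Answer: 101011000 (344)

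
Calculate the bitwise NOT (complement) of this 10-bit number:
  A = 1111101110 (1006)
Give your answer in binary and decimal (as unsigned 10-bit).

Flip each bit (0->1, 1->0):
  1111101110
  0000010001

Answer: 0000010001 (17)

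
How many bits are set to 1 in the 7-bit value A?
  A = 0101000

0101000
1-bits at positions (from bit 0 = LSB): 3, 5
Count = 2

Answer: 2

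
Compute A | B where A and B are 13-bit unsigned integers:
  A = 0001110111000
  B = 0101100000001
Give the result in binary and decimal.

Apply | to each column (1 where either bit is 1):
  0001110111000
| 0101100000001
---------------
  0101110111001

Answer: 0101110111001 (3001)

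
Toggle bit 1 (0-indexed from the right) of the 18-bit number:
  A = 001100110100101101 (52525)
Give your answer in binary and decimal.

Mask = 1 << 1 = 000000000000000010
Bit 1 of A is 0; XOR with the mask flips it to 1.
  001100110100101101
^ 000000000000000010
--------------------
  001100110100101111

Answer: 001100110100101111 (52527)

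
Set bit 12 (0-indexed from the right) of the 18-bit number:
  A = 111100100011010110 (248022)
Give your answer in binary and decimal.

Mask = 1 << 12 = 000001000000000000
Bit 12 of A is 0, so OR-ing with the mask flips it to 1.
  111100100011010110
| 000001000000000000
--------------------
  111101100011010110

Answer: 111101100011010110 (252118)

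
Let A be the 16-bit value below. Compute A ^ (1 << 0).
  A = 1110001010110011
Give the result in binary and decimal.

Mask = 1 << 0 = 0000000000000001
Bit 0 of A is 1; XOR with the mask flips it to 0.
  1110001010110011
^ 0000000000000001
------------------
  1110001010110010

Answer: 1110001010110010 (58034)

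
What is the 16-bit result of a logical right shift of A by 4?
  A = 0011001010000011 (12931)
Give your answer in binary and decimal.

Logical shift right by 4: drop the bottom 4 bit(s), prepend 4 zero(s) on the left.
  0011001010000011  ->  keep [001100101000], discard [0011], prepend 0000
= 0000001100101000

Answer: 0000001100101000 (808)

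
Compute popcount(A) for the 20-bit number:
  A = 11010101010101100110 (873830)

11010101010101100110
1-bits at positions (from bit 0 = LSB): 1, 2, 5, 6, 8, 10, 12, 14, 16, 18, 19
Count = 11

Answer: 11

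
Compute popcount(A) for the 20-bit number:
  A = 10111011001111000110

10111011001111000110
1-bits at positions (from bit 0 = LSB): 1, 2, 6, 7, 8, 9, 12, 13, 15, 16, 17, 19
Count = 12

Answer: 12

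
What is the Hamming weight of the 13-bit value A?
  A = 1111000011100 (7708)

1111000011100
1-bits at positions (from bit 0 = LSB): 2, 3, 4, 9, 10, 11, 12
Count = 7

Answer: 7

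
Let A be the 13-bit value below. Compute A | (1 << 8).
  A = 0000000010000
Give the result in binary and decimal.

Mask = 1 << 8 = 0000100000000
Bit 8 of A is 0, so OR-ing with the mask flips it to 1.
  0000000010000
| 0000100000000
---------------
  0000100010000

Answer: 0000100010000 (272)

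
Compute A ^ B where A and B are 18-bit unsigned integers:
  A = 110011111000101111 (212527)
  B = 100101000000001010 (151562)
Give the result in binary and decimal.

Apply ^ to each column (1 where bits differ):
  110011111000101111
^ 100101000000001010
--------------------
  010110111000100101

Answer: 010110111000100101 (93733)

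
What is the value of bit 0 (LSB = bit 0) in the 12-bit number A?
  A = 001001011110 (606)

Bit 0 is the 1st from the right.
  001001011110
             ^
That bit is 0.

Answer: 0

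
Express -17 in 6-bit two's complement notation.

1. Binary of +17:  010001
2. Invert bits:     101110
3. Add 1:           101111

Answer: 101111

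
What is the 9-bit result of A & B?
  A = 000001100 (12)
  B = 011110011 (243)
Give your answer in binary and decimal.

Apply & to each column (1 only where both bits are 1):
  000001100
& 011110011
-----------
  000000000

Answer: 000000000 (0)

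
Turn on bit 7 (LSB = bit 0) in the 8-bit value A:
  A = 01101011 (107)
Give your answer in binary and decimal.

Mask = 1 << 7 = 10000000
Bit 7 of A is 0, so OR-ing with the mask flips it to 1.
  01101011
| 10000000
----------
  11101011

Answer: 11101011 (235)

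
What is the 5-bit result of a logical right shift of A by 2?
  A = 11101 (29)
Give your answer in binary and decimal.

Logical shift right by 2: drop the bottom 2 bit(s), prepend 2 zero(s) on the left.
  11101  ->  keep [111], discard [01], prepend 00
= 00111

Answer: 00111 (7)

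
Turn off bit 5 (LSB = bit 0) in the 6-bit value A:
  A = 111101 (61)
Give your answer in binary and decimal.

Mask = ~(1 << 5) = 011111
Bit 5 of A is 1, so AND-ing with the mask clears it to 0.
  111101
& 011111
--------
  011101

Answer: 011101 (29)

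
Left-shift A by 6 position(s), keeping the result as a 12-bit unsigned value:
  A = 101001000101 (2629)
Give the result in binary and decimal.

Shift left by 6: drop the top 6 bit(s), append 6 zero(s) on the right.
  101001000101  ->  discard [101001], keep [000101], append 000000
= 000101000000

Answer: 000101000000 (320)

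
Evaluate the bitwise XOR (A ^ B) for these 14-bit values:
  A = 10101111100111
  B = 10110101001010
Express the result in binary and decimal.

Apply ^ to each column (1 where bits differ):
  10101111100111
^ 10110101001010
----------------
  00011010101101

Answer: 00011010101101 (1709)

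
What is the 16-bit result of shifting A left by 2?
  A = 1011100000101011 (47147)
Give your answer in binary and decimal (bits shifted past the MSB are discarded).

Shift left by 2: drop the top 2 bit(s), append 2 zero(s) on the right.
  1011100000101011  ->  discard [10], keep [11100000101011], append 00
= 1110000010101100

Answer: 1110000010101100 (57516)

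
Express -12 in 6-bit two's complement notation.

1. Binary of +12:  001100
2. Invert bits:     110011
3. Add 1:           110100

Answer: 110100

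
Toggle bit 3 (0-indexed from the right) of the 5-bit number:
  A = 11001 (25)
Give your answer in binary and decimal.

Mask = 1 << 3 = 01000
Bit 3 of A is 1; XOR with the mask flips it to 0.
  11001
^ 01000
-------
  10001

Answer: 10001 (17)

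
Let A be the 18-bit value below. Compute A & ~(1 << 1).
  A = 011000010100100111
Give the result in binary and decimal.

Mask = ~(1 << 1) = 111111111111111101
Bit 1 of A is 1, so AND-ing with the mask clears it to 0.
  011000010100100111
& 111111111111111101
--------------------
  011000010100100101

Answer: 011000010100100101 (99621)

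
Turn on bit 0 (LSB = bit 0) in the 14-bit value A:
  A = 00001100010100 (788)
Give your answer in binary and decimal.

Mask = 1 << 0 = 00000000000001
Bit 0 of A is 0, so OR-ing with the mask flips it to 1.
  00001100010100
| 00000000000001
----------------
  00001100010101

Answer: 00001100010101 (789)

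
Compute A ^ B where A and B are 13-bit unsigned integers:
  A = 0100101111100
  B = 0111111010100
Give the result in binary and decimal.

Apply ^ to each column (1 where bits differ):
  0100101111100
^ 0111111010100
---------------
  0011010101000

Answer: 0011010101000 (1704)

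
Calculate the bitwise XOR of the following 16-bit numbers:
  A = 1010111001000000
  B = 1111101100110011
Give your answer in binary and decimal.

Apply ^ to each column (1 where bits differ):
  1010111001000000
^ 1111101100110011
------------------
  0101010101110011

Answer: 0101010101110011 (21875)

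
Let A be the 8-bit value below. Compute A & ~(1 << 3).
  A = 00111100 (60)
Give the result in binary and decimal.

Mask = ~(1 << 3) = 11110111
Bit 3 of A is 1, so AND-ing with the mask clears it to 0.
  00111100
& 11110111
----------
  00110100

Answer: 00110100 (52)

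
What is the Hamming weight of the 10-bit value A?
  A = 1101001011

1101001011
1-bits at positions (from bit 0 = LSB): 0, 1, 3, 6, 8, 9
Count = 6

Answer: 6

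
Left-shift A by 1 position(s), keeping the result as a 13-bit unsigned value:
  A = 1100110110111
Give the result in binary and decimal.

Shift left by 1: drop the top 1 bit(s), append 1 zero(s) on the right.
  1100110110111  ->  discard [1], keep [100110110111], append 0
= 1001101101110

Answer: 1001101101110 (4974)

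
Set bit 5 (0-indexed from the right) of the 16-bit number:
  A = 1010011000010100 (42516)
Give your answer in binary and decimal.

Mask = 1 << 5 = 0000000000100000
Bit 5 of A is 0, so OR-ing with the mask flips it to 1.
  1010011000010100
| 0000000000100000
------------------
  1010011000110100

Answer: 1010011000110100 (42548)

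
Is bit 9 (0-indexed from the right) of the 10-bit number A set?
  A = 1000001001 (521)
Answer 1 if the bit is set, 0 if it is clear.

Bit 9 is the 10th from the right.
  1000001001
  ^
That bit is 1.

Answer: 1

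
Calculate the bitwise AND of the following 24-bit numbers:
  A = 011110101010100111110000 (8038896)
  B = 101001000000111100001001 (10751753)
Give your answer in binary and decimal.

Apply & to each column (1 only where both bits are 1):
  011110101010100111110000
& 101001000000111100001001
--------------------------
  001000000000100100000000

Answer: 001000000000100100000000 (2099456)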